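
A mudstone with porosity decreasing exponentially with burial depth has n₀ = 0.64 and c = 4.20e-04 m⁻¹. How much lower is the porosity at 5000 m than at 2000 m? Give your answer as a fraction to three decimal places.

0.198

Working in km (1 km = 1000 m; c in km⁻¹ = c in m⁻¹ × 1000):
n(2) = 0.64·e^(−0.42×2) = 0.2763
n(5) = 0.64·e^(−0.42×5) = 0.0784
Δn = 0.2763 − 0.0784 = 0.1979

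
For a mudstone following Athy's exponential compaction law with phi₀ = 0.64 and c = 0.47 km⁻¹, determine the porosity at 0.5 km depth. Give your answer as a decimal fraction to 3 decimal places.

0.506

phi = phi₀·exp(−c·d) = 0.64 × exp(−0.47 × 0.5) = 0.64 × exp(−0.235)
  = 0.64 × 0.7906 = 0.5060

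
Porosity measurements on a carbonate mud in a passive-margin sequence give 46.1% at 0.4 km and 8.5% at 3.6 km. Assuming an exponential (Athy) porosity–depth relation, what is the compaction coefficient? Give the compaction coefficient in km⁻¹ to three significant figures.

0.528 km⁻¹

Athy: n(Z) = n₀ e^(−βZ) ⇒ n₁/n₂ = e^{β(Z₂−Z₁)} ⇒ β = ln(n₁/n₂)/(Z₂−Z₁)
β = ln(0.461/0.085) / (3.6 − 0.4) = ln(5.424) / 3.2 = 1.6907 / 3.2 = 0.5284 km⁻¹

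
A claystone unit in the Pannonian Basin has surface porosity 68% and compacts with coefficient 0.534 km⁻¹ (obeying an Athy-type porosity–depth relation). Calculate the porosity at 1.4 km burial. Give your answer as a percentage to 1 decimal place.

32.2%

φ = φ₀·exp(−β·z) = 0.68 × exp(−0.534 × 1.4) = 0.68 × exp(−0.7476)
  = 0.68 × 0.4735 = 0.3220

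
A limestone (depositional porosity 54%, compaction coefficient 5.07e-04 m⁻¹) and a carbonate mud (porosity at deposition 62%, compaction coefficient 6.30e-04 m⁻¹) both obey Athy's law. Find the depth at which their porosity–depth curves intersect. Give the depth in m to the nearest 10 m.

1120 m

Working in km (1 km = 1000 m; c in km⁻¹ = c in m⁻¹ × 1000):
Set φ₀ₐ e^(−cₐZ) = φ₀ᵦ e^(−cᵦZ) ⇒ ln(φ₀ₐ/φ₀ᵦ) = (cₐ − cᵦ)·Z
Z = ln(0.54/0.62) / (0.507 − 0.63) = -0.1382 / -0.123 = 1.123 km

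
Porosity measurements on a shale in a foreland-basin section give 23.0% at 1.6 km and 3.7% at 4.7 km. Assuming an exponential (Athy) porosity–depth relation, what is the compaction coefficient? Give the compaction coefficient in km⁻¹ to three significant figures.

0.589 km⁻¹

Athy: phi(d) = phi₀ e^(−cd) ⇒ phi₁/phi₂ = e^{c(d₂−d₁)} ⇒ c = ln(phi₁/phi₂)/(d₂−d₁)
c = ln(0.23/0.037) / (4.7 − 1.6) = ln(6.216) / 3.1 = 1.8272 / 3.1 = 0.5894 km⁻¹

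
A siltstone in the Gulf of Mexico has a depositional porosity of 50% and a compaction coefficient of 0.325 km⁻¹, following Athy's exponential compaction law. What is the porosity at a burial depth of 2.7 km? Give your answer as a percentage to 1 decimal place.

20.8%

φ = φ₀·exp(−c·d) = 0.5 × exp(−0.325 × 2.7) = 0.5 × exp(−0.8775)
  = 0.5 × 0.4158 = 0.2079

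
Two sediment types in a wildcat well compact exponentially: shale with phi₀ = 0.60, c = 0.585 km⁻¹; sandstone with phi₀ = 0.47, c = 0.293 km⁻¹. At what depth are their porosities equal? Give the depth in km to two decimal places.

Set phi₀ₐ e^(−cₐz) = phi₀ᵦ e^(−cᵦz) ⇒ ln(phi₀ₐ/phi₀ᵦ) = (cₐ − cᵦ)·z
z = ln(0.6/0.47) / (0.585 − 0.293) = 0.2442 / 0.292 = 0.836 km

0.84 km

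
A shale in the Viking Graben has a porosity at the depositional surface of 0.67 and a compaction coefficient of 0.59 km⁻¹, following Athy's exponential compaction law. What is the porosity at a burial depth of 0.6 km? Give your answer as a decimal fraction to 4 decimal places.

0.4703

φ = φ₀·exp(−β·d) = 0.67 × exp(−0.59 × 0.6) = 0.67 × exp(−0.354)
  = 0.67 × 0.7019 = 0.4703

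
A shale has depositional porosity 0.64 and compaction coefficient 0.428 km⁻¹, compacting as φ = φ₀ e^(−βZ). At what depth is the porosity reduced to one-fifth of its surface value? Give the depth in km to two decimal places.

φ/φ₀ = 1/5 ⇒ exp(−β·Z) = 1/5 ⇒ Z = ln(5) / β
Z = 1.6094 / 0.428 = 3.760 km

3.76 km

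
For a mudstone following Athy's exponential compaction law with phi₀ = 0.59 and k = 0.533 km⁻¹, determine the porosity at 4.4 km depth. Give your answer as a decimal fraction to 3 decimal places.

0.057

phi = phi₀·exp(−k·z) = 0.59 × exp(−0.533 × 4.4) = 0.59 × exp(−2.345)
  = 0.59 × 0.0958 = 0.0565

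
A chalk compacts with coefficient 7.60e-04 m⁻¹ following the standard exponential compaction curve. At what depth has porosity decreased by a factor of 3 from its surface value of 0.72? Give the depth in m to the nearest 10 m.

1450 m

Working in km (1 km = 1000 m; c in km⁻¹ = c in m⁻¹ × 1000):
φ/φ₀ = 1/3 ⇒ exp(−c·d) = 1/3 ⇒ d = ln(3) / c
d = 1.0986 / 0.76 = 1.446 km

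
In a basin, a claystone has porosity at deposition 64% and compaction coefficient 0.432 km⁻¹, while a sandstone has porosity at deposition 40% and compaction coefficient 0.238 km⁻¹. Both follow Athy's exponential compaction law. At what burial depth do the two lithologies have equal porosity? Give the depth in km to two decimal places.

Set n₀ₐ e^(−βₐZ) = n₀ᵦ e^(−βᵦZ) ⇒ ln(n₀ₐ/n₀ᵦ) = (βₐ − βᵦ)·Z
Z = ln(0.64/0.4) / (0.432 − 0.238) = 0.4700 / 0.194 = 2.423 km

2.42 km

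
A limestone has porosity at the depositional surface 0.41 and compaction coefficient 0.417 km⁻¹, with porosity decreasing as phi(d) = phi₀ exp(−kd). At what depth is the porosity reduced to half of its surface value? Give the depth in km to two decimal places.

1.66 km

phi/phi₀ = 1/2 ⇒ exp(−k·d) = 1/2 ⇒ d = ln(2) / k
d = 0.6931 / 0.417 = 1.662 km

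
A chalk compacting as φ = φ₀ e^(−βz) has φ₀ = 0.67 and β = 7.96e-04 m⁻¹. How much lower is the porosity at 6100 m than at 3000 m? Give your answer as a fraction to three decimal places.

Working in km (1 km = 1000 m; β in km⁻¹ = β in m⁻¹ × 1000):
φ(3) = 0.67·e^(−0.796×3) = 0.0615
φ(6.1) = 0.67·e^(−0.796×6.1) = 0.0052
Δφ = 0.0615 − 0.0052 = 0.0563

0.056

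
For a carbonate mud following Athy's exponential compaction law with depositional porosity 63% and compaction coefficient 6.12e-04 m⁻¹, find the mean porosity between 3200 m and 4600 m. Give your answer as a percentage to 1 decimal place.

6.0%

Working in km (1 km = 1000 m; c in km⁻¹ = c in m⁻¹ × 1000):
⟨n⟩ = (1/(z₂−z₁)) ∫ n₀ e^(−cz) dz = n₀·(e^(−c·z₁) − e^(−c·z₂)) / (c·(z₂−z₁))
e^(−0.612×3.2) = 0.1411; e^(−0.612×4.6) = 0.0599
⟨n⟩ = 0.63 × (0.1411 − 0.0599) / (0.612 × 1.4) = 0.63 × 0.0948 = 0.0597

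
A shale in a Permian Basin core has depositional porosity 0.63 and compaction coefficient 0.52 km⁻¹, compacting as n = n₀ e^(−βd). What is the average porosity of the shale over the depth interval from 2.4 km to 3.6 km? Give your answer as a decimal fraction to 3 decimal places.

⟨n⟩ = (1/(d₂−d₁)) ∫ n₀ e^(−βd) dd = n₀·(e^(−β·d₁) − e^(−β·d₂)) / (β·(d₂−d₁))
e^(−0.52×2.4) = 0.2871; e^(−0.52×3.6) = 0.1538
⟨n⟩ = 0.63 × (0.2871 − 0.1538) / (0.52 × 1.2) = 0.63 × 0.2136 = 0.1345

0.135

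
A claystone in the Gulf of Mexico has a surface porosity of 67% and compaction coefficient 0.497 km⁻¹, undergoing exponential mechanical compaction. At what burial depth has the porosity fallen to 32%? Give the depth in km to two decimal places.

Invert Athy's law: d = ln(phi₀/phi) / β
d = ln(0.67/0.32) / 0.497 = ln(2.094) / 0.497 = 0.7390 / 0.497 = 1.487 km

1.49 km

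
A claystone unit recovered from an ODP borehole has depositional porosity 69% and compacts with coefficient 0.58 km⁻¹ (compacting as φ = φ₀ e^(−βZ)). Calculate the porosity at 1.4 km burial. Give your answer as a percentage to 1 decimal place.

φ = φ₀·exp(−β·Z) = 0.69 × exp(−0.58 × 1.4) = 0.69 × exp(−0.812)
  = 0.69 × 0.4440 = 0.3063

30.6%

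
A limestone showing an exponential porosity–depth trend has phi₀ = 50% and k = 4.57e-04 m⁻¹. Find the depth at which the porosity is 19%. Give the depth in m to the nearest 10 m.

Working in km (1 km = 1000 m; k in km⁻¹ = k in m⁻¹ × 1000):
Invert Athy's law: d = ln(phi₀/phi) / k
d = ln(0.5/0.19) / 0.457 = ln(2.632) / 0.457 = 0.9676 / 0.457 = 2.117 km

2120 m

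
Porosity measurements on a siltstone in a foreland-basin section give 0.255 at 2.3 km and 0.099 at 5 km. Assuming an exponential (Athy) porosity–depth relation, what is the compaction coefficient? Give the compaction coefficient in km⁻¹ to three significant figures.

Athy: phi(d) = phi₀ e^(−cd) ⇒ phi₁/phi₂ = e^{c(d₂−d₁)} ⇒ c = ln(phi₁/phi₂)/(d₂−d₁)
c = ln(0.255/0.099) / (5 − 2.3) = ln(2.576) / 2.7 = 0.9461 / 2.7 = 0.3504 km⁻¹

0.350 km⁻¹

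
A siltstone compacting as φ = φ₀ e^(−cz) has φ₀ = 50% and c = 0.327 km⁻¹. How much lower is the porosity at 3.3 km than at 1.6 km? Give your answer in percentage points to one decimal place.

12.6 percentage points

φ(1.6) = 0.5·e^(−0.327×1.6) = 0.2963
φ(3.3) = 0.5·e^(−0.327×3.3) = 0.1700
Δφ = 0.2963 − 0.1700 = 0.1264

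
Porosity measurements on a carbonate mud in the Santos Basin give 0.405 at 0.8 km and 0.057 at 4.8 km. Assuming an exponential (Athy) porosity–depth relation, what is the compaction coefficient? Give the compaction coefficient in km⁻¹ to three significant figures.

0.490 km⁻¹

Athy: n(Z) = n₀ e^(−kZ) ⇒ n₁/n₂ = e^{k(Z₂−Z₁)} ⇒ k = ln(n₁/n₂)/(Z₂−Z₁)
k = ln(0.405/0.057) / (4.8 − 0.8) = ln(7.105) / 4 = 1.9608 / 4 = 0.4902 km⁻¹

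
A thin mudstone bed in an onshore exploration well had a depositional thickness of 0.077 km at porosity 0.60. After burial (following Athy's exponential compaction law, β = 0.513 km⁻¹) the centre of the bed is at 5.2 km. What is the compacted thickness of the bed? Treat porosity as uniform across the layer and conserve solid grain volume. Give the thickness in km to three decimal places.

0.032 km

Porosity at 5.2 km: n = 0.6·exp(−0.513×5.2) = 0.0417
Solid-volume conservation: h(1−n) = h₀(1−n₀) ⇒ h = h₀·(1−n₀)/(1−n)
h = 0.077 × (1 − 0.6)/(1 − 0.0417) = 0.077 × 0.4174 = 0.0321 km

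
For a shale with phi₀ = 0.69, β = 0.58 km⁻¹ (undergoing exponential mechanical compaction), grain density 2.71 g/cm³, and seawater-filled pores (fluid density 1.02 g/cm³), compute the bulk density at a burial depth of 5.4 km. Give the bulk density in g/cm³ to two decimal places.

Porosity at depth: phi = 0.69·exp(−0.58×5.4) = 0.69×0.0436 = 0.0301
Bulk density: ρ_b = (1−phi)ρ_g + phi·ρ_f = 0.9699×2.71 + 0.0301×1.02
       = 2.628 + 0.031 = 2.659 g/cm³

2.66 g/cm³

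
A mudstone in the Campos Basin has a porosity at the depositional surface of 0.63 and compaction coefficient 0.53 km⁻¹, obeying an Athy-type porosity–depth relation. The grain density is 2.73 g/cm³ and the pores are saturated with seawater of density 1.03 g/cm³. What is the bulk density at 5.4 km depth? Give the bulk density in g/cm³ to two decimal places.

2.67 g/cm³

Porosity at depth: φ = 0.63·exp(−0.53×5.4) = 0.63×0.0572 = 0.0360
Bulk density: ρ_b = (1−φ)ρ_g + φ·ρ_f = 0.9640×2.73 + 0.0360×1.03
       = 2.632 + 0.037 = 2.669 g/cm³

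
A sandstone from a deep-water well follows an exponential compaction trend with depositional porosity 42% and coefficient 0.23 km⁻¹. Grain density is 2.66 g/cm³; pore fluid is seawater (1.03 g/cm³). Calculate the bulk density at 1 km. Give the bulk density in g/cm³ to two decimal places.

Porosity at depth: φ = 0.42·exp(−0.23×1) = 0.42×0.7945 = 0.3337
Bulk density: ρ_b = (1−φ)ρ_g + φ·ρ_f = 0.6663×2.66 + 0.3337×1.03
       = 1.772 + 0.344 = 2.116 g/cm³

2.12 g/cm³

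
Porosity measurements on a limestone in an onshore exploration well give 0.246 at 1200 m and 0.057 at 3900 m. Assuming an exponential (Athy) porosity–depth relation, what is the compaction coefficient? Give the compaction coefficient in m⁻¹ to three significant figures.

0.000542 m⁻¹

Working in km (1 km = 1000 m; c in km⁻¹ = c in m⁻¹ × 1000):
Athy: phi(z) = phi₀ e^(−cz) ⇒ phi₁/phi₂ = e^{c(z₂−z₁)} ⇒ c = ln(phi₁/phi₂)/(z₂−z₁)
c = ln(0.246/0.057) / (3.9 − 1.2) = ln(4.316) / 2.7 = 1.4623 / 2.7 = 0.5416 km⁻¹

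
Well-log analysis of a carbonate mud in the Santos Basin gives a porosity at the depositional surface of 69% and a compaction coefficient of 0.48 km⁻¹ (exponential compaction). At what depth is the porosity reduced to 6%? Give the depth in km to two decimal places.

Invert Athy's law: Z = ln(phi₀/phi) / β
Z = ln(0.69/0.06) / 0.48 = ln(11.5) / 0.48 = 2.4423 / 0.48 = 5.088 km

5.09 km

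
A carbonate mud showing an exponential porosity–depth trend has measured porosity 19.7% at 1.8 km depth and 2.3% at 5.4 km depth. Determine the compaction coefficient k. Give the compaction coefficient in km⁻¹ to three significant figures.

Athy: phi(d) = phi₀ e^(−kd) ⇒ phi₁/phi₂ = e^{k(d₂−d₁)} ⇒ k = ln(phi₁/phi₂)/(d₂−d₁)
k = ln(0.197/0.023) / (5.4 − 1.8) = ln(8.565) / 3.6 = 2.1477 / 3.6 = 0.5966 km⁻¹

0.597 km⁻¹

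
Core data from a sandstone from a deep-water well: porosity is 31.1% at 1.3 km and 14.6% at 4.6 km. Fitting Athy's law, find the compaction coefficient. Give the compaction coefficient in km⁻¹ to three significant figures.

Athy: φ(Z) = φ₀ e^(−kZ) ⇒ φ₁/φ₂ = e^{k(Z₂−Z₁)} ⇒ k = ln(φ₁/φ₂)/(Z₂−Z₁)
k = ln(0.311/0.146) / (4.6 − 1.3) = ln(2.13) / 3.3 = 0.7562 / 3.3 = 0.2291 km⁻¹

0.229 km⁻¹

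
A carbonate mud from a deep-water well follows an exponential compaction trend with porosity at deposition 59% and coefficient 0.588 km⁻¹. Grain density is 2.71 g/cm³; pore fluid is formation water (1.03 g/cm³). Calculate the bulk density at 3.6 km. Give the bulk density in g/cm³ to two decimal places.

2.59 g/cm³

Porosity at depth: n = 0.59·exp(−0.588×3.6) = 0.59×0.1204 = 0.0710
Bulk density: ρ_b = (1−n)ρ_g + n·ρ_f = 0.9290×2.71 + 0.0710×1.03
       = 2.517 + 0.073 = 2.591 g/cm³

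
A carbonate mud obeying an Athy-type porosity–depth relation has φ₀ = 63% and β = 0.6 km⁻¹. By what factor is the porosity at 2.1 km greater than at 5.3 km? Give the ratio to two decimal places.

φ(Z₁)/φ(Z₂) = e^(−β·Z₁)/e^(−β·Z₂) = e^{β(Z₂−Z₁)}
= exp(0.6 × 3.2) = exp(1.92) = 6.8210

6.82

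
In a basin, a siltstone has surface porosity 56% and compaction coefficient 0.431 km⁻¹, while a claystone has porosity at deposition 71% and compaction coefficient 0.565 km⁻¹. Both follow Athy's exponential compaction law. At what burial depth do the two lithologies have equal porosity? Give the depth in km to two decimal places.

Set n₀ₐ e^(−βₐz) = n₀ᵦ e^(−βᵦz) ⇒ ln(n₀ₐ/n₀ᵦ) = (βₐ − βᵦ)·z
z = ln(0.56/0.71) / (0.431 − 0.565) = -0.2373 / -0.134 = 1.771 km

1.77 km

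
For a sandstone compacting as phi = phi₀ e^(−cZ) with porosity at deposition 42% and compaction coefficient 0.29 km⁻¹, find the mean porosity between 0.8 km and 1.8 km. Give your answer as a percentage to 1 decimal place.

28.9%

⟨phi⟩ = (1/(Z₂−Z₁)) ∫ phi₀ e^(−cZ) dZ = phi₀·(e^(−c·Z₁) − e^(−c·Z₂)) / (c·(Z₂−Z₁))
e^(−0.29×0.8) = 0.7929; e^(−0.29×1.8) = 0.5933
⟨phi⟩ = 0.42 × (0.7929 − 0.5933) / (0.29 × 1) = 0.42 × 0.6883 = 0.2891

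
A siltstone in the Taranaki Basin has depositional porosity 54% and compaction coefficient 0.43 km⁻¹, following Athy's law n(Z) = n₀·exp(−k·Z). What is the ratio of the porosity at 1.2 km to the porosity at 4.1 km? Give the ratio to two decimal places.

3.48

n(Z₁)/n(Z₂) = e^(−k·Z₁)/e^(−k·Z₂) = e^{k(Z₂−Z₁)}
= exp(0.43 × 2.9) = exp(1.247) = 3.4799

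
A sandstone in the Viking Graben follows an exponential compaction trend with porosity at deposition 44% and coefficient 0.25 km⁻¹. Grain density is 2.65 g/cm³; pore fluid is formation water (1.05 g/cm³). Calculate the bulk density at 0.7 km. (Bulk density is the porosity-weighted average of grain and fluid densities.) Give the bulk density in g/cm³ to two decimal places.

Porosity at depth: phi = 0.44·exp(−0.25×0.7) = 0.44×0.8395 = 0.3694
Bulk density: ρ_b = (1−phi)ρ_g + phi·ρ_f = 0.6306×2.65 + 0.3694×1.05
       = 1.671 + 0.388 = 2.059 g/cm³

2.06 g/cm³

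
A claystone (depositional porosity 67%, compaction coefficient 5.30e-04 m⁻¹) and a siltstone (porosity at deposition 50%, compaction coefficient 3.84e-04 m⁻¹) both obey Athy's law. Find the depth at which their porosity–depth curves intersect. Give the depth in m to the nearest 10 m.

Working in km (1 km = 1000 m; β in km⁻¹ = β in m⁻¹ × 1000):
Set n₀ₐ e^(−βₐd) = n₀ᵦ e^(−βᵦd) ⇒ ln(n₀ₐ/n₀ᵦ) = (βₐ − βᵦ)·d
d = ln(0.67/0.5) / (0.53 − 0.384) = 0.2927 / 0.146 = 2.005 km

2000 m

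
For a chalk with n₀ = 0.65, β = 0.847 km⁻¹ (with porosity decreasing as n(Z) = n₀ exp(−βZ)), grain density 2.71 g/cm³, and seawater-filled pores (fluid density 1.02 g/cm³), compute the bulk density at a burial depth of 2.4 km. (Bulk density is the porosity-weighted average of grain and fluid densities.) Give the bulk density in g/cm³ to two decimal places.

Porosity at depth: n = 0.65·exp(−0.847×2.4) = 0.65×0.1310 = 0.0851
Bulk density: ρ_b = (1−n)ρ_g + n·ρ_f = 0.9149×2.71 + 0.0851×1.02
       = 2.479 + 0.087 = 2.566 g/cm³

2.57 g/cm³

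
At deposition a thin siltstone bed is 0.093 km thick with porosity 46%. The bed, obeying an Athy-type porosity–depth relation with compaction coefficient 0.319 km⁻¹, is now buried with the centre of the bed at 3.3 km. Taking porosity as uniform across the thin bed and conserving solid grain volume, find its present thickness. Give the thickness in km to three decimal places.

0.060 km

Porosity at 3.3 km: n = 0.46·exp(−0.319×3.3) = 0.1605
Solid-volume conservation: h(1−n) = h₀(1−n₀) ⇒ h = h₀·(1−n₀)/(1−n)
h = 0.093 × (1 − 0.46)/(1 − 0.1605) = 0.093 × 0.6433 = 0.0598 km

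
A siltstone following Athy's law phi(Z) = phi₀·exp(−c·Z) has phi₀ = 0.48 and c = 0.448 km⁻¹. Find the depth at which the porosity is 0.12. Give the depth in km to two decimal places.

Invert Athy's law: Z = ln(phi₀/phi) / c
Z = ln(0.48/0.12) / 0.448 = ln(4) / 0.448 = 1.3863 / 0.448 = 3.094 km

3.09 km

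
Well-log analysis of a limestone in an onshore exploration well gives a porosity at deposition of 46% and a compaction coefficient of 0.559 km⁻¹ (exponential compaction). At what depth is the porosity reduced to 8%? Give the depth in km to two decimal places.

3.13 km

Invert Athy's law: Z = ln(n₀/n) / β
Z = ln(0.46/0.08) / 0.559 = ln(5.75) / 0.559 = 1.7492 / 0.559 = 3.129 km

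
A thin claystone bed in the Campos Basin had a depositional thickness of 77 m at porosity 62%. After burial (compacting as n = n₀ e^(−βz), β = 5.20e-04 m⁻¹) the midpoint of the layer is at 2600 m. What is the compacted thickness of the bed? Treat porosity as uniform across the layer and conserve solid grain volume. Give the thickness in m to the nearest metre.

Working in km (1 km = 1000 m; β in km⁻¹ = β in m⁻¹ × 1000):
Porosity at 2.6 km: n = 0.62·exp(−0.52×2.6) = 0.1604
Solid-volume conservation: h(1−n) = h₀(1−n₀) ⇒ h = h₀·(1−n₀)/(1−n)
h = 0.077 × (1 − 0.62)/(1 − 0.1604) = 0.077 × 0.4526 = 0.0349 km

35 m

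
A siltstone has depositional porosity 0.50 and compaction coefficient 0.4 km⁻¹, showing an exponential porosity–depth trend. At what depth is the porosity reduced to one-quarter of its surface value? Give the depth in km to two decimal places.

3.47 km

φ/φ₀ = 1/4 ⇒ exp(−k·Z) = 1/4 ⇒ Z = ln(4) / k
Z = 1.3863 / 0.4 = 3.466 km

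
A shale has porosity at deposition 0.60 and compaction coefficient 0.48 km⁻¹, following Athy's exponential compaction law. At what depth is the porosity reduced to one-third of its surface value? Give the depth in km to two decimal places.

phi/phi₀ = 1/3 ⇒ exp(−β·d) = 1/3 ⇒ d = ln(3) / β
d = 1.0986 / 0.48 = 2.289 km

2.29 km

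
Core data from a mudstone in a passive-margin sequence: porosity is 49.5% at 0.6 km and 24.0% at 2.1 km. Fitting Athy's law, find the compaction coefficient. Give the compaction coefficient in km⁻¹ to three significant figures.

Athy: phi(Z) = phi₀ e^(−βZ) ⇒ phi₁/phi₂ = e^{β(Z₂−Z₁)} ⇒ β = ln(phi₁/phi₂)/(Z₂−Z₁)
β = ln(0.495/0.24) / (2.1 − 0.6) = ln(2.062) / 1.5 = 0.7239 / 1.5 = 0.4826 km⁻¹

0.483 km⁻¹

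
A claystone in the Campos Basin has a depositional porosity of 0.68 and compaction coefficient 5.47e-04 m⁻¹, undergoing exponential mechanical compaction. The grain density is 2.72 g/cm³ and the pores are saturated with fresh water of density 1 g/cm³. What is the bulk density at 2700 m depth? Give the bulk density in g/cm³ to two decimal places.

2.45 g/cm³

Working in km (1 km = 1000 m; k in km⁻¹ = k in m⁻¹ × 1000):
Porosity at depth: n = 0.68·exp(−0.547×2.7) = 0.68×0.2283 = 0.1553
Bulk density: ρ_b = (1−n)ρ_g + n·ρ_f = 0.8447×2.72 + 0.1553×1
       = 2.298 + 0.155 = 2.453 g/cm³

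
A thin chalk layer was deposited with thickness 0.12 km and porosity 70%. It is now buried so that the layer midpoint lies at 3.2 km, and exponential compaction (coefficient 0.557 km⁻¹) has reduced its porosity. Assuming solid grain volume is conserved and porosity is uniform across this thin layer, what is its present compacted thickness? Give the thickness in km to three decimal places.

Porosity at 3.2 km: n = 0.7·exp(−0.557×3.2) = 0.1178
Solid-volume conservation: h(1−n) = h₀(1−n₀) ⇒ h = h₀·(1−n₀)/(1−n)
h = 0.12 × (1 − 0.7)/(1 − 0.1178) = 0.12 × 0.3400 = 0.0408 km

0.041 km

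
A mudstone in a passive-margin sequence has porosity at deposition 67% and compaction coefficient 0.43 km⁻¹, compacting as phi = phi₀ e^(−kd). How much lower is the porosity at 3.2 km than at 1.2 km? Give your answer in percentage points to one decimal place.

23.1 percentage points

phi(1.2) = 0.67·e^(−0.43×1.2) = 0.3999
phi(3.2) = 0.67·e^(−0.43×3.2) = 0.1692
Δphi = 0.3999 − 0.1692 = 0.2307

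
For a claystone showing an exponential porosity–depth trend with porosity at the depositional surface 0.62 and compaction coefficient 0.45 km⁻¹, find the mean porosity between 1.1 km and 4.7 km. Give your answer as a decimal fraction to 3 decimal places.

⟨n⟩ = (1/(Z₂−Z₁)) ∫ n₀ e^(−cZ) dZ = n₀·(e^(−c·Z₁) − e^(−c·Z₂)) / (c·(Z₂−Z₁))
e^(−0.45×1.1) = 0.6096; e^(−0.45×4.7) = 0.1206
⟨n⟩ = 0.62 × (0.6096 − 0.1206) / (0.45 × 3.6) = 0.62 × 0.3018 = 0.1871

0.187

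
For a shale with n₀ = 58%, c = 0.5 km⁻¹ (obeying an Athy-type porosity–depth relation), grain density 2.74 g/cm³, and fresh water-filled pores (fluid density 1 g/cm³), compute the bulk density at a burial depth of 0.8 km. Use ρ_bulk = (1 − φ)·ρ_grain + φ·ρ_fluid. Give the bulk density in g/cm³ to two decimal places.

Porosity at depth: n = 0.58·exp(−0.5×0.8) = 0.58×0.6703 = 0.3888
Bulk density: ρ_b = (1−n)ρ_g + n·ρ_f = 0.6112×2.74 + 0.3888×1
       = 1.675 + 0.389 = 2.064 g/cm³

2.06 g/cm³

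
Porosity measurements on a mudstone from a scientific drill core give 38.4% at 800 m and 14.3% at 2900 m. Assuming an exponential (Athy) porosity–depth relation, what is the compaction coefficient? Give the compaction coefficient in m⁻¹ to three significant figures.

Working in km (1 km = 1000 m; β in km⁻¹ = β in m⁻¹ × 1000):
Athy: n(Z) = n₀ e^(−βZ) ⇒ n₁/n₂ = e^{β(Z₂−Z₁)} ⇒ β = ln(n₁/n₂)/(Z₂−Z₁)
β = ln(0.384/0.143) / (2.9 − 0.8) = ln(2.685) / 2.1 = 0.9878 / 2.1 = 0.4704 km⁻¹

0.000470 m⁻¹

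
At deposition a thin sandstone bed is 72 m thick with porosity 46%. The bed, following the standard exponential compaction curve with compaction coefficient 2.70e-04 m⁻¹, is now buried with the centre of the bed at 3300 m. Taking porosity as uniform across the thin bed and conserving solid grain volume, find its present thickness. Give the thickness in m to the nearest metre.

Working in km (1 km = 1000 m; β in km⁻¹ = β in m⁻¹ × 1000):
Porosity at 3.3 km: n = 0.46·exp(−0.27×3.3) = 0.1887
Solid-volume conservation: h(1−n) = h₀(1−n₀) ⇒ h = h₀·(1−n₀)/(1−n)
h = 0.072 × (1 − 0.46)/(1 − 0.1887) = 0.072 × 0.6656 = 0.0479 km

48 m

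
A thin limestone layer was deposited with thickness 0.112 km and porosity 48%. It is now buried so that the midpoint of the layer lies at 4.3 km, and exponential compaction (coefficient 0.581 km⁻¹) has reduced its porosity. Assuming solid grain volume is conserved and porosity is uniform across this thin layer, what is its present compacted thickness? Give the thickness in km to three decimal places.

0.061 km

Porosity at 4.3 km: phi = 0.48·exp(−0.581×4.3) = 0.0395
Solid-volume conservation: h(1−phi) = h₀(1−phi₀) ⇒ h = h₀·(1−phi₀)/(1−phi)
h = 0.112 × (1 − 0.48)/(1 − 0.0395) = 0.112 × 0.5414 = 0.0606 km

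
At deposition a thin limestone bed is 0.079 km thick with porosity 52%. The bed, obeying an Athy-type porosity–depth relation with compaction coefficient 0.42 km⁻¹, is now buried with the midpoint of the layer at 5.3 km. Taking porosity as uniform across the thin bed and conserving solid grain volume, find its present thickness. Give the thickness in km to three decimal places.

0.040 km

Porosity at 5.3 km: n = 0.52·exp(−0.42×5.3) = 0.0561
Solid-volume conservation: h(1−n) = h₀(1−n₀) ⇒ h = h₀·(1−n₀)/(1−n)
h = 0.079 × (1 − 0.52)/(1 − 0.0561) = 0.079 × 0.5085 = 0.0402 km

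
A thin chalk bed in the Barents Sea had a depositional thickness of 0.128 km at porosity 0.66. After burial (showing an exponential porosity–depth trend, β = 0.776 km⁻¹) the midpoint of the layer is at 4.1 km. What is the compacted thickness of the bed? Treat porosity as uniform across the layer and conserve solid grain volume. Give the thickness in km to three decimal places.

0.045 km

Porosity at 4.1 km: φ = 0.66·exp(−0.776×4.1) = 0.0274
Solid-volume conservation: h(1−φ) = h₀(1−φ₀) ⇒ h = h₀·(1−φ₀)/(1−φ)
h = 0.128 × (1 − 0.66)/(1 − 0.0274) = 0.128 × 0.3496 = 0.0447 km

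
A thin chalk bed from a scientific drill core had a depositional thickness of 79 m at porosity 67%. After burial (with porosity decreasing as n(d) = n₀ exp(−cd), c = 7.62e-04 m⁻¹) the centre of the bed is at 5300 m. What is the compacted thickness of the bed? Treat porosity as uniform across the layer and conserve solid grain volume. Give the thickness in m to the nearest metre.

26 m

Working in km (1 km = 1000 m; c in km⁻¹ = c in m⁻¹ × 1000):
Porosity at 5.3 km: n = 0.67·exp(−0.762×5.3) = 0.0118
Solid-volume conservation: h(1−n) = h₀(1−n₀) ⇒ h = h₀·(1−n₀)/(1−n)
h = 0.079 × (1 − 0.67)/(1 − 0.0118) = 0.079 × 0.3339 = 0.0264 km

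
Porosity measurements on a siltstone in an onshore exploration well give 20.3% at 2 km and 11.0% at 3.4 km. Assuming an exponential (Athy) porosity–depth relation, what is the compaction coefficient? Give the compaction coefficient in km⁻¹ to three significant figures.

Athy: phi(z) = phi₀ e^(−βz) ⇒ phi₁/phi₂ = e^{β(z₂−z₁)} ⇒ β = ln(phi₁/phi₂)/(z₂−z₁)
β = ln(0.203/0.11) / (3.4 − 2) = ln(1.845) / 1.4 = 0.6127 / 1.4 = 0.4377 km⁻¹

0.438 km⁻¹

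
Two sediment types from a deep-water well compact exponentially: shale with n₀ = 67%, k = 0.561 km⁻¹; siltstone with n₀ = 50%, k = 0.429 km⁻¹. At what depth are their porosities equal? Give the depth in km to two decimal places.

2.22 km

Set n₀ₐ e^(−kₐd) = n₀ᵦ e^(−kᵦd) ⇒ ln(n₀ₐ/n₀ᵦ) = (kₐ − kᵦ)·d
d = ln(0.67/0.5) / (0.561 − 0.429) = 0.2927 / 0.132 = 2.217 km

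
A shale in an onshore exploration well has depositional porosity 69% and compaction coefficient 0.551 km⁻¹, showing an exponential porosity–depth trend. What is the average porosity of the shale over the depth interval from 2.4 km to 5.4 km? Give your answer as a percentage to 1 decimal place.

9.0%

⟨φ⟩ = (1/(d₂−d₁)) ∫ φ₀ e^(−kd) dd = φ₀·(e^(−k·d₁) − e^(−k·d₂)) / (k·(d₂−d₁))
e^(−0.551×2.4) = 0.2665; e^(−0.551×5.4) = 0.0510
⟨φ⟩ = 0.69 × (0.2665 − 0.0510) / (0.551 × 3) = 0.69 × 0.1303 = 0.0899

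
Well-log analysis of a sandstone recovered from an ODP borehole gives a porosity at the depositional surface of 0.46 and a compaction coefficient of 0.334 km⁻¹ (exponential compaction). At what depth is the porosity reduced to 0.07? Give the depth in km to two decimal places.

5.64 km

Invert Athy's law: d = ln(phi₀/phi) / k
d = ln(0.46/0.07) / 0.334 = ln(6.571) / 0.334 = 1.8827 / 0.334 = 5.637 km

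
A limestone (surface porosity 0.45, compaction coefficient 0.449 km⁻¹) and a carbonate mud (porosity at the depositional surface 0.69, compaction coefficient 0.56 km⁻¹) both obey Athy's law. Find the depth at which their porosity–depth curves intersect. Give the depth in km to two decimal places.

3.85 km

Set n₀ₐ e^(−kₐZ) = n₀ᵦ e^(−kᵦZ) ⇒ ln(n₀ₐ/n₀ᵦ) = (kₐ − kᵦ)·Z
Z = ln(0.45/0.69) / (0.449 − 0.56) = -0.4274 / -0.111 = 3.851 km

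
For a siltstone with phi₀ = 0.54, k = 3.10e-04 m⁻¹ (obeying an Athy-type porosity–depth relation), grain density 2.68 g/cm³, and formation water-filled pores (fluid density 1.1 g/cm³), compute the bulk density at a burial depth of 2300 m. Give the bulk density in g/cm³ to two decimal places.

Working in km (1 km = 1000 m; k in km⁻¹ = k in m⁻¹ × 1000):
Porosity at depth: phi = 0.54·exp(−0.31×2.3) = 0.54×0.4902 = 0.2647
Bulk density: ρ_b = (1−phi)ρ_g + phi·ρ_f = 0.7353×2.68 + 0.2647×1.1
       = 1.971 + 0.291 = 2.262 g/cm³

2.26 g/cm³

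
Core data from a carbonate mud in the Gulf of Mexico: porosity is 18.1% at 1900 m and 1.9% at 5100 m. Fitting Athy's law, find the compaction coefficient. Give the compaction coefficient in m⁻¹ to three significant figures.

Working in km (1 km = 1000 m; k in km⁻¹ = k in m⁻¹ × 1000):
Athy: phi(Z) = phi₀ e^(−kZ) ⇒ phi₁/phi₂ = e^{k(Z₂−Z₁)} ⇒ k = ln(phi₁/phi₂)/(Z₂−Z₁)
k = ln(0.181/0.019) / (5.1 − 1.9) = ln(9.526) / 3.2 = 2.2541 / 3.2 = 0.7044 km⁻¹

0.000704 m⁻¹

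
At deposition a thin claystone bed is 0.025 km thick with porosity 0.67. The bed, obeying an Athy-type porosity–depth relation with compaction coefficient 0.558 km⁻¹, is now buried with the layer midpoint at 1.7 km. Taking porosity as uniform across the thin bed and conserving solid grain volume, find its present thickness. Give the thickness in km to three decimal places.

0.011 km

Porosity at 1.7 km: n = 0.67·exp(−0.558×1.7) = 0.2595
Solid-volume conservation: h(1−n) = h₀(1−n₀) ⇒ h = h₀·(1−n₀)/(1−n)
h = 0.025 × (1 − 0.67)/(1 − 0.2595) = 0.025 × 0.4456 = 0.0111 km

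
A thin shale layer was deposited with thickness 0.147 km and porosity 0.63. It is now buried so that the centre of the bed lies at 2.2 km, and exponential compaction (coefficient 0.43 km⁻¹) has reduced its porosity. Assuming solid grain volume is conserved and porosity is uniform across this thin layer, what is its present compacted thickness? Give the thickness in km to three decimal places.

Porosity at 2.2 km: φ = 0.63·exp(−0.43×2.2) = 0.2446
Solid-volume conservation: h(1−φ) = h₀(1−φ₀) ⇒ h = h₀·(1−φ₀)/(1−φ)
h = 0.147 × (1 − 0.63)/(1 − 0.2446) = 0.147 × 0.4898 = 0.0720 km

0.072 km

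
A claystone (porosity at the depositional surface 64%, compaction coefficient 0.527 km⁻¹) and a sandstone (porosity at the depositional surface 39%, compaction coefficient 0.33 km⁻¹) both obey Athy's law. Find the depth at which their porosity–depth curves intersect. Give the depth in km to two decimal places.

Set n₀ₐ e^(−kₐd) = n₀ᵦ e^(−kᵦd) ⇒ ln(n₀ₐ/n₀ᵦ) = (kₐ − kᵦ)·d
d = ln(0.64/0.39) / (0.527 − 0.33) = 0.4953 / 0.197 = 2.514 km

2.51 km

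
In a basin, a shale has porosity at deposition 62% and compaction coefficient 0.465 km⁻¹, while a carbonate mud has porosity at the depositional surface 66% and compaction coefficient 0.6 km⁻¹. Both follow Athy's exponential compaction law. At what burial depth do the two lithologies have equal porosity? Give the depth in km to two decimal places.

Set φ₀ₐ e^(−cₐz) = φ₀ᵦ e^(−cᵦz) ⇒ ln(φ₀ₐ/φ₀ᵦ) = (cₐ − cᵦ)·z
z = ln(0.62/0.66) / (0.465 − 0.6) = -0.0625 / -0.135 = 0.463 km

0.46 km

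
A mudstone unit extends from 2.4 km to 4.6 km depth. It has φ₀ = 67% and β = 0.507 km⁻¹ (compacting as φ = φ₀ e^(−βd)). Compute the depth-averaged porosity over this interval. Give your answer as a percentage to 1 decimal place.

12.0%

⟨φ⟩ = (1/(d₂−d₁)) ∫ φ₀ e^(−βd) dd = φ₀·(e^(−β·d₁) − e^(−β·d₂)) / (β·(d₂−d₁))
e^(−0.507×2.4) = 0.2962; e^(−0.507×4.6) = 0.0971
⟨φ⟩ = 0.67 × (0.2962 − 0.0971) / (0.507 × 2.2) = 0.67 × 0.1785 = 0.1196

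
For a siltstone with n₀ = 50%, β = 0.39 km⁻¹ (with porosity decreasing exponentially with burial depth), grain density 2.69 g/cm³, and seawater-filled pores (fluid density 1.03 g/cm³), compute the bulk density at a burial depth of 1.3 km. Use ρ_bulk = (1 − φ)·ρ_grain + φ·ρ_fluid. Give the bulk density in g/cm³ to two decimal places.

Porosity at depth: n = 0.5·exp(−0.39×1.3) = 0.5×0.6023 = 0.3011
Bulk density: ρ_b = (1−n)ρ_g + n·ρ_f = 0.6989×2.69 + 0.3011×1.03
       = 1.880 + 0.310 = 2.190 g/cm³

2.19 g/cm³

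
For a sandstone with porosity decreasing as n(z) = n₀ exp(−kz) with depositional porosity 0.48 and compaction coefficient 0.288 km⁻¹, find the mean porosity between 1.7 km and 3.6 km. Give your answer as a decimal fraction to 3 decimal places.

⟨n⟩ = (1/(z₂−z₁)) ∫ n₀ e^(−kz) dz = n₀·(e^(−k·z₁) − e^(−k·z₂)) / (k·(z₂−z₁))
e^(−0.288×1.7) = 0.6129; e^(−0.288×3.6) = 0.3546
⟨n⟩ = 0.48 × (0.6129 − 0.3546) / (0.288 × 1.9) = 0.48 × 0.4720 = 0.2266

0.227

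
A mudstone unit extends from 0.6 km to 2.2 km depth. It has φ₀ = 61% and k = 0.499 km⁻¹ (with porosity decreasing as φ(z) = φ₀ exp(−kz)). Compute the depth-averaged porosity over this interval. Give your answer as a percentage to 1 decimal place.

⟨φ⟩ = (1/(z₂−z₁)) ∫ φ₀ e^(−kz) dz = φ₀·(e^(−k·z₁) − e^(−k·z₂)) / (k·(z₂−z₁))
e^(−0.499×0.6) = 0.7413; e^(−0.499×2.2) = 0.3336
⟨φ⟩ = 0.61 × (0.7413 − 0.3336) / (0.499 × 1.6) = 0.61 × 0.5106 = 0.3115

31.1%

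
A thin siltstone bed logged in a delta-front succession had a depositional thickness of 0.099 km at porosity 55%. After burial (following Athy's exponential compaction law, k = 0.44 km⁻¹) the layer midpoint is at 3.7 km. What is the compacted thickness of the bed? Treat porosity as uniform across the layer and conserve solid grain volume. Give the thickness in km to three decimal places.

0.050 km

Porosity at 3.7 km: n = 0.55·exp(−0.44×3.7) = 0.1080
Solid-volume conservation: h(1−n) = h₀(1−n₀) ⇒ h = h₀·(1−n₀)/(1−n)
h = 0.099 × (1 − 0.55)/(1 − 0.1080) = 0.099 × 0.5045 = 0.0499 km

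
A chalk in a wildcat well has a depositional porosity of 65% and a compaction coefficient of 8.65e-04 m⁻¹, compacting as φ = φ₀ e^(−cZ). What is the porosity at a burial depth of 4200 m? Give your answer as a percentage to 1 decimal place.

1.7%

Working in km (1 km = 1000 m; c in km⁻¹ = c in m⁻¹ × 1000):
φ = φ₀·exp(−c·Z) = 0.65 × exp(−0.865 × 4.2) = 0.65 × exp(−3.633)
  = 0.65 × 0.0264 = 0.0172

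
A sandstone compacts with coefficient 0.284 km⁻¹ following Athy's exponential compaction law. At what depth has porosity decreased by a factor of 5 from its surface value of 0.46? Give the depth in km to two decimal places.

φ/φ₀ = 1/5 ⇒ exp(−k·d) = 1/5 ⇒ d = ln(5) / k
d = 1.6094 / 0.284 = 5.667 km

5.67 km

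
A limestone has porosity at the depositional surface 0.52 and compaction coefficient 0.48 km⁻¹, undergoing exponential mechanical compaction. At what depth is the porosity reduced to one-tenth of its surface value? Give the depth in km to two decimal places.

φ/φ₀ = 1/10 ⇒ exp(−k·d) = 1/10 ⇒ d = ln(10) / k
d = 2.3026 / 0.48 = 4.797 km

4.80 km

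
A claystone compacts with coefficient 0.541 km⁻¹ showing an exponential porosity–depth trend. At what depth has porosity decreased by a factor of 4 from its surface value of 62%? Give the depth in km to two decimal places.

φ/φ₀ = 1/4 ⇒ exp(−c·z) = 1/4 ⇒ z = ln(4) / c
z = 1.3863 / 0.541 = 2.562 km

2.56 km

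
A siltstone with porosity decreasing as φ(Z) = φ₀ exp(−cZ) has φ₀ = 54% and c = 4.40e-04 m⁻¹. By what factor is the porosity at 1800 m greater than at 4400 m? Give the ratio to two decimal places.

3.14

Working in km (1 km = 1000 m; c in km⁻¹ = c in m⁻¹ × 1000):
φ(Z₁)/φ(Z₂) = e^(−c·Z₁)/e^(−c·Z₂) = e^{c(Z₂−Z₁)}
= exp(0.44 × 2.6) = exp(1.144) = 3.1393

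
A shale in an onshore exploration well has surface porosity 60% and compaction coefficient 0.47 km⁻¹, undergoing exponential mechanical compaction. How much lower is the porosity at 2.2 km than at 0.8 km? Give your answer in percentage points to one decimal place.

19.9 percentage points

phi(0.8) = 0.6·e^(−0.47×0.8) = 0.4120
phi(2.2) = 0.6·e^(−0.47×2.2) = 0.2133
Δphi = 0.4120 − 0.2133 = 0.1986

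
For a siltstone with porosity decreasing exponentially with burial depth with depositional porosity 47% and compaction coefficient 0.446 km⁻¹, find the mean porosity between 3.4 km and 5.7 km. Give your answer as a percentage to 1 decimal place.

⟨phi⟩ = (1/(d₂−d₁)) ∫ phi₀ e^(−βd) dd = phi₀·(e^(−β·d₁) − e^(−β·d₂)) / (β·(d₂−d₁))
e^(−0.446×3.4) = 0.2195; e^(−0.446×5.7) = 0.0787
⟨phi⟩ = 0.47 × (0.2195 − 0.0787) / (0.446 × 2.3) = 0.47 × 0.1373 = 0.0645

6.5%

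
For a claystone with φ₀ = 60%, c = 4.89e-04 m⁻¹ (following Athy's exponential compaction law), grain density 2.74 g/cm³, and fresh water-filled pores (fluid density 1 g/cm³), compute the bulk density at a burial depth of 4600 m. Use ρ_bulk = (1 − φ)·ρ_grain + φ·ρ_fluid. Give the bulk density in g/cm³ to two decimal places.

Working in km (1 km = 1000 m; c in km⁻¹ = c in m⁻¹ × 1000):
Porosity at depth: φ = 0.6·exp(−0.489×4.6) = 0.6×0.1055 = 0.0633
Bulk density: ρ_b = (1−φ)ρ_g + φ·ρ_f = 0.9367×2.74 + 0.0633×1
       = 2.567 + 0.063 = 2.630 g/cm³

2.63 g/cm³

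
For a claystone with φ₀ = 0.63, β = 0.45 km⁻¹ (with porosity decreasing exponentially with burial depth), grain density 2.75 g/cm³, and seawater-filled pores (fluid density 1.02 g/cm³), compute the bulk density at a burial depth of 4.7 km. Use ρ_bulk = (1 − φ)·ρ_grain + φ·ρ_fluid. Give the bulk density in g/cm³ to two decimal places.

2.62 g/cm³

Porosity at depth: φ = 0.63·exp(−0.45×4.7) = 0.63×0.1206 = 0.0760
Bulk density: ρ_b = (1−φ)ρ_g + φ·ρ_f = 0.9240×2.75 + 0.0760×1.02
       = 2.541 + 0.078 = 2.619 g/cm³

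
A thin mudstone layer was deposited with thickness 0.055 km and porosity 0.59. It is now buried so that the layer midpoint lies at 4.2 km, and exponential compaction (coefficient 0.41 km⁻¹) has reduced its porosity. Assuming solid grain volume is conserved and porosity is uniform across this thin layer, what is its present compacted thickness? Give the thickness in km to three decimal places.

Porosity at 4.2 km: phi = 0.59·exp(−0.41×4.2) = 0.1054
Solid-volume conservation: h(1−phi) = h₀(1−phi₀) ⇒ h = h₀·(1−phi₀)/(1−phi)
h = 0.055 × (1 − 0.59)/(1 − 0.1054) = 0.055 × 0.4583 = 0.0252 km

0.025 km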